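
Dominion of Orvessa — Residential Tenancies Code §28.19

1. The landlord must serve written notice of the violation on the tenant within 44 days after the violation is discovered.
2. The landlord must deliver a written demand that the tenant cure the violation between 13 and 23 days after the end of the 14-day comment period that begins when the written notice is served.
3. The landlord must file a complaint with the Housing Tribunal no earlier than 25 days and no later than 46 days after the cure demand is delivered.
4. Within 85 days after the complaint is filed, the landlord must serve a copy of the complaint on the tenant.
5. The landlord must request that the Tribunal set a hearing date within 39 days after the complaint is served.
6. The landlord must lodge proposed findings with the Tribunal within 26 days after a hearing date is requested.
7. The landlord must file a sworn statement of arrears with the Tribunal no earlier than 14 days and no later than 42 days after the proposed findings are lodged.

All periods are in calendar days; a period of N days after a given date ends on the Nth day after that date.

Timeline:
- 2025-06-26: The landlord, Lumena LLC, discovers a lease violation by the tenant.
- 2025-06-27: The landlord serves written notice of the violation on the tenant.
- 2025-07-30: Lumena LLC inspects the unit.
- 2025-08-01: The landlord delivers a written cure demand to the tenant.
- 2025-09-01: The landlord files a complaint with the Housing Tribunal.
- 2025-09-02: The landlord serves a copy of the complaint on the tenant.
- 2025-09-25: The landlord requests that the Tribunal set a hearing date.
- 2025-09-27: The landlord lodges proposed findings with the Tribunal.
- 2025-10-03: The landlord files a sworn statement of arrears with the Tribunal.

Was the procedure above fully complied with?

Step 1: 44 days after 2025-06-26 (when the violation is discovered) is 2025-08-09; completed 2025-06-27, before the deadline.
Step 2: the window is 13–23 days after 2025-07-11 (end of the 14-day comment period, which began when the written notice is served on 2025-06-27), so 2025-07-24 through 2025-08-03; done 2025-08-01, which is between those dates.
Step 3: the window is 25–46 days after 2025-08-01 (when the cure demand is delivered), so 2025-08-26 through 2025-09-16; done 2025-09-01 — within the window.
Step 4: 85 days after 2025-09-01 (when the complaint is filed) is 2025-11-25; 2025-09-02 is within that limit.
Step 5: 39 days after 2025-09-02 (when the complaint is served) is 2025-10-11; done 2025-09-25 — timely.
Step 6: 26 days after 2025-09-25 (when a hearing date is requested) is 2025-10-21; done 2025-09-27 — timely.
Step 7: the window is 14–42 days after 2025-09-27 (when the proposed findings are lodged), so 2025-10-11 through 2025-11-08; done 2025-10-03 — 8 days before the window opened.
That is the first point of non-compliance.

No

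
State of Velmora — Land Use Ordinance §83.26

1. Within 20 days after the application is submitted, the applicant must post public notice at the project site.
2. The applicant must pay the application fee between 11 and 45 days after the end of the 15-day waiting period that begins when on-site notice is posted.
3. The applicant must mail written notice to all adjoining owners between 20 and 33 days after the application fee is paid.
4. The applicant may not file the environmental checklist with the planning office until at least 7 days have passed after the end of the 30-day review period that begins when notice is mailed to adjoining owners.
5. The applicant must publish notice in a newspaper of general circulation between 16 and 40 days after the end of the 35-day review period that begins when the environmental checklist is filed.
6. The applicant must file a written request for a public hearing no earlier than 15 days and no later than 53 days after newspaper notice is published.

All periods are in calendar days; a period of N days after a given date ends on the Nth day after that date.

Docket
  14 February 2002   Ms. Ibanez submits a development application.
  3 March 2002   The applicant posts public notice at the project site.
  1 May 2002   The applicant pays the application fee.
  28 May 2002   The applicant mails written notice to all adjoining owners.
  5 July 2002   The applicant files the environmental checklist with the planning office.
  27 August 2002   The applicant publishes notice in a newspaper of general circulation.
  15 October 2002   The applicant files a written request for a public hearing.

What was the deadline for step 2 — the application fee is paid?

2 May 2002

On-site notice is posted on 3 March 2002; the 15-day waiting period therefore ends 18 March 2002, and step 2 runs from that date. The window is 11–45 days after 18 March 2002; it closes on 2 May 2002.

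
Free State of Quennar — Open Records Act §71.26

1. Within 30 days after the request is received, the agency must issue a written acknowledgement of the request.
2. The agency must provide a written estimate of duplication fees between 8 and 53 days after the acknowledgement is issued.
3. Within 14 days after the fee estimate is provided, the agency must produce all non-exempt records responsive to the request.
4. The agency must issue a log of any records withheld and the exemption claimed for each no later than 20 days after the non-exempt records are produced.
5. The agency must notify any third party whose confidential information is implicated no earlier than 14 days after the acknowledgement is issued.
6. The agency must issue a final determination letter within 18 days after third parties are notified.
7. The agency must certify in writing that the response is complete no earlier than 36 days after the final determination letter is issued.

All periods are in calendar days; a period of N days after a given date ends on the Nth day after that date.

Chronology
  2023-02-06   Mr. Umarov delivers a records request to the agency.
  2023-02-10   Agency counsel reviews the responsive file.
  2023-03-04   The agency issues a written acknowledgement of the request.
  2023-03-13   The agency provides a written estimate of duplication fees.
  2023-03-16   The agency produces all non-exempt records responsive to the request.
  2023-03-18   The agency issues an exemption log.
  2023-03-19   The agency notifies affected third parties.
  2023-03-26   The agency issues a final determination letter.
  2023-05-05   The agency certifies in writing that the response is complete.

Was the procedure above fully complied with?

(1) due by 2023-02-06 + 30 days = 2023-03-08; done 2023-03-04 — timely.
(2) the permitted window runs from 2023-03-04 + 8 = 2023-03-12 to 2023-03-04 + 53 = 2023-04-26; done 2023-03-13 — within the window.
(3) due by 2023-03-13 + 14 days = 2023-03-27; 2023-03-16 is within that limit.
(4) due by 2023-03-16 + 20 days = 2023-04-05; 2023-03-18 is within that limit.
(5) permitted from 2023-03-04 + 14 days = 2023-03-18 onward; done 2023-03-19, after the minimum wait.
(6) due by 2023-03-19 + 18 days = 2023-04-06; 2023-03-26 is within that limit.
(7) permitted from 2023-03-26 + 36 days = 2023-05-01 onward; done 2023-05-05, after the minimum wait.

Yes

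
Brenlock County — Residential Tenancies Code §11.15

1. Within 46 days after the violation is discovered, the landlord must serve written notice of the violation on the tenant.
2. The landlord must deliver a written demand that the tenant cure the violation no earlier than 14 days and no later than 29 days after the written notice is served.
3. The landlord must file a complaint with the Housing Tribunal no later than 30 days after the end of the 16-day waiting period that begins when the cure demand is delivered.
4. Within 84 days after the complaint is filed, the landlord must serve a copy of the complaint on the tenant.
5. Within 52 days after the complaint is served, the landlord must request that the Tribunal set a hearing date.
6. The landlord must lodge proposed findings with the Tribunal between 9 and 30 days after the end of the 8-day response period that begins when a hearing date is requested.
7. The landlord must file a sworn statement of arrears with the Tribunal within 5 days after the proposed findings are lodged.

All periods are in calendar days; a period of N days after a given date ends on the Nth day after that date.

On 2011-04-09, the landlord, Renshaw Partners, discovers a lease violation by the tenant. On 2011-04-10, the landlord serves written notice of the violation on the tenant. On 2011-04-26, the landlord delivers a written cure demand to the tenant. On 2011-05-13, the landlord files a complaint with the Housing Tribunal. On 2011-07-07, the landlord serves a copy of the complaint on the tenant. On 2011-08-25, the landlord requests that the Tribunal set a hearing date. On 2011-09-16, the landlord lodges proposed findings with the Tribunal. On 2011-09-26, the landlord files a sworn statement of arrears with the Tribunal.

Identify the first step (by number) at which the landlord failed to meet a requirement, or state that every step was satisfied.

Step 7

Step 1: 46 days after 2011-04-09 (when the violation is discovered) is 2011-05-25; completed 2011-04-10, before the deadline.
Step 2: the window is 14–29 days after 2011-04-10 (when the written notice is served), so 2011-04-24 through 2011-05-09; done 2011-04-26, which is between those dates.
Step 3: 30 days after 2011-05-12 (end of the 16-day waiting period, which began when the cure demand is delivered on 2011-04-26) is 2011-06-11; 2011-05-13 is within that limit.
Step 4: 84 days after 2011-05-13 (when the complaint is filed) is 2011-08-05; 2011-07-07 is within that limit.
Step 5: 52 days after 2011-07-07 (when the complaint is served) is 2011-08-28; done 2011-08-25 — timely.
Step 6: the window is 9–30 days after 2011-09-02 (end of the 8-day response period, which began when a hearing date is requested on 2011-08-25), so 2011-09-11 through 2011-10-02; done 2011-09-16 — within the window.
Step 7: 5 days after 2011-09-16 (when the proposed findings are lodged) is 2011-09-21; done 2011-09-26 — 5 days late.
The procedure was therefore not followed at step 7.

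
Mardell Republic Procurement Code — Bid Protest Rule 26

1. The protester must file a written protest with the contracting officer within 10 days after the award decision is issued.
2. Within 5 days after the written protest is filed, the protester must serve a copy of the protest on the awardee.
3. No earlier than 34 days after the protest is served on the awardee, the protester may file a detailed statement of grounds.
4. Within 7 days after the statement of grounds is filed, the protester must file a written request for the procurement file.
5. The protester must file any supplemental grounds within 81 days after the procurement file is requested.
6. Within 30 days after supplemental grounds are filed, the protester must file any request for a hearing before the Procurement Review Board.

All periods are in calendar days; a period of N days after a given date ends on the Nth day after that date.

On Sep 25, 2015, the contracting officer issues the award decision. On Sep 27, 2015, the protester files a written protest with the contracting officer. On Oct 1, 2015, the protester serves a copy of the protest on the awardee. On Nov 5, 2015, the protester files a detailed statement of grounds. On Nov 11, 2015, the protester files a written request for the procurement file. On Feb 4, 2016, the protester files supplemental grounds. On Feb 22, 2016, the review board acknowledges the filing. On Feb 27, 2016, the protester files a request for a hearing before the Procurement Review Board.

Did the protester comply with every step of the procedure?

No

(1) due by Sep 25, 2015 + 10 days = Oct 5, 2015; completed Sep 27, 2015, before the deadline.
(2) due by Sep 27, 2015 + 5 days = Oct 2, 2015; done Oct 1, 2015 — timely.
(3) permitted from Oct 1, 2015 + 34 days = Nov 4, 2015 onward; done Nov 5, 2015 — permitted.
(4) due by Nov 5, 2015 + 7 days = Nov 12, 2015; done Nov 11, 2015 — timely.
(5) due by Nov 11, 2015 + 81 days = Jan 31, 2016; not done until Feb 4, 2016, 4 days after the deadline.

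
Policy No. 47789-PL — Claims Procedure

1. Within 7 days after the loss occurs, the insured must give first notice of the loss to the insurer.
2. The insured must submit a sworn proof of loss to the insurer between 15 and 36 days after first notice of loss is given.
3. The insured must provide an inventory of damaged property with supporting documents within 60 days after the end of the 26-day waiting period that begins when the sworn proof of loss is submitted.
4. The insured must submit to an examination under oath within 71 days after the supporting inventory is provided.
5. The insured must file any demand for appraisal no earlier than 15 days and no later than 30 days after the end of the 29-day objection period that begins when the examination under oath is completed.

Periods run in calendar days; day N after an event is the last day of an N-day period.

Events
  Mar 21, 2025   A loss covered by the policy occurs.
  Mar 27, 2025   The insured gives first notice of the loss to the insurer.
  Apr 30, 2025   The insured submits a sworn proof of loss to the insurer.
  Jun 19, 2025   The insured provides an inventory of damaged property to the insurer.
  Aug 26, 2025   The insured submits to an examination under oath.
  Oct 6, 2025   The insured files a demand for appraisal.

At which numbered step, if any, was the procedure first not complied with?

Step 5

Step 1 — counting 7 days from Mar 21, 2025 (when the loss occurs) gives a deadline of Mar 28, 2025; Mar 27, 2025 is within that limit.
Step 2 — 15 and 36 days from Mar 27, 2025 (when first notice of loss is given) are Apr 11, 2025 and May 2, 2025 respectively; done Apr 30, 2025, which is between those dates.
Step 3 — counting 60 days from May 26, 2025 (end of the 26-day waiting period, which began when the sworn proof of loss is submitted on Apr 30, 2025) gives a deadline of Jul 25, 2025; done Jun 19, 2025 — timely.
Step 4 — counting 71 days from Jun 19, 2025 (when the supporting inventory is provided) gives a deadline of Aug 29, 2025; done Aug 26, 2025 — timely.
Step 5 — 15 and 30 days from Sep 24, 2025 (end of the 29-day objection period, which began when the examination under oath is completed on Aug 26, 2025) are Oct 9, 2025 and Oct 24, 2025 respectively; done Oct 6, 2025 — 3 days before the window opened.
Later steps need not be reached.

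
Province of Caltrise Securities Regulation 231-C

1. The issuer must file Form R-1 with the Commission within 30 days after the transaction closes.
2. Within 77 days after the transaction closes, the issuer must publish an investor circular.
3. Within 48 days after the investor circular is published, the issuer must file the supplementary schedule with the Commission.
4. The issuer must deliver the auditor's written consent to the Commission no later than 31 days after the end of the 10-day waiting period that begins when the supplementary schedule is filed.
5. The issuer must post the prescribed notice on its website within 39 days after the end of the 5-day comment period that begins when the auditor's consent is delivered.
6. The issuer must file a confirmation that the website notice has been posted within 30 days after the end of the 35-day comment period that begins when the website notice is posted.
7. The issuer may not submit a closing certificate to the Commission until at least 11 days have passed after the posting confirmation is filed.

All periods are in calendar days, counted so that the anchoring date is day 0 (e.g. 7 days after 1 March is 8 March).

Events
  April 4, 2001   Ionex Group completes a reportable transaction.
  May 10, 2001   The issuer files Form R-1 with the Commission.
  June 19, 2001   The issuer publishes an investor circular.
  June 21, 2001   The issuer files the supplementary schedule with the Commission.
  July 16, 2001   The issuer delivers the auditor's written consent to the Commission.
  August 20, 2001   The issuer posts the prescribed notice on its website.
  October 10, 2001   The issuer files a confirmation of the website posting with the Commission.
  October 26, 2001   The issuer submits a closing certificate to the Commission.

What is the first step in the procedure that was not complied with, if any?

Step 1: 30 days after April 4, 2001 (when the transaction closes) is May 4, 2001; May 10, 2001 misses that deadline by 6 days.
Later steps need not be reached.

Step 1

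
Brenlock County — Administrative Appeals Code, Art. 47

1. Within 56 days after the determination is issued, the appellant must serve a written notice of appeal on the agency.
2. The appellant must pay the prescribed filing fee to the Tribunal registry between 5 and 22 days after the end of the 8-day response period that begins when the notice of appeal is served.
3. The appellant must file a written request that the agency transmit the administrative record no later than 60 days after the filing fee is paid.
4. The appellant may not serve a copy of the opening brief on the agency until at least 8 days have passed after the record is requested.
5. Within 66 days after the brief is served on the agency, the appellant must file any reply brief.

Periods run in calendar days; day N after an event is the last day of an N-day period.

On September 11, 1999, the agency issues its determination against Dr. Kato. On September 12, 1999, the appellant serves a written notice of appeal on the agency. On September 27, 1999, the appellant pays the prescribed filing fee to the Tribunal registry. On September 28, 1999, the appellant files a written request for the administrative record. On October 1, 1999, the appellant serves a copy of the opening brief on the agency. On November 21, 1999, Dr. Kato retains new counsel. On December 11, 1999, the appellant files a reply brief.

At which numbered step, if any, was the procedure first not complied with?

Step 1: 56 days after September 11, 1999 (when the determination is issued) is November 6, 1999; done September 12, 1999 — timely.
Step 2: the window is 5–22 days after September 20, 1999 (end of the 8-day response period, which began when the notice of appeal is served on September 12, 1999), so September 25, 1999 through October 12, 1999; September 27, 1999 falls inside that range.
Step 3: 60 days after September 27, 1999 (when the filing fee is paid) is November 26, 1999; September 28, 1999 is within that limit.
Step 4: the earliest permitted date is 8 days after September 28, 1999 (when the record is requested), i.e. October 6, 1999; October 1, 1999 is 5 days before the earliest permitted date.

Step 4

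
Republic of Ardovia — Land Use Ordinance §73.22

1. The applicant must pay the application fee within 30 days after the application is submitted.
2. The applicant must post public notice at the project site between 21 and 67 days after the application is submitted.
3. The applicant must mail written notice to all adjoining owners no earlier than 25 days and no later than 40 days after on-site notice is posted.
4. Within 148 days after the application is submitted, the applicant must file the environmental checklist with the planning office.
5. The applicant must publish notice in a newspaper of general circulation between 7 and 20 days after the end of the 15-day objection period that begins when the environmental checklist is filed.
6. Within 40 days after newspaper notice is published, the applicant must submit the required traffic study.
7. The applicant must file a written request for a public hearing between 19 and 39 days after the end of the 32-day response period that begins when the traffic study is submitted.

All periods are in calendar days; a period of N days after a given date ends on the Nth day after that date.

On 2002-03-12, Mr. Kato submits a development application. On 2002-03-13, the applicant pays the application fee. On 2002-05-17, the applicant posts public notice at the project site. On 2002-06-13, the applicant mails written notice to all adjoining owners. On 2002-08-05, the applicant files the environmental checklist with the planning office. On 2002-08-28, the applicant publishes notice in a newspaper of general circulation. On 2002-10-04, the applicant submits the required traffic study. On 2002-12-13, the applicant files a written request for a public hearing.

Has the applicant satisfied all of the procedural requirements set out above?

Step 1: 30 days after 2002-03-12 (when the application is submitted) is 2002-04-11; completed 2002-03-13, before the deadline.
Step 2: the window is 21–67 days after 2002-03-12 (when the application is submitted), so 2002-04-02 through 2002-05-18; done 2002-05-17, which is between those dates.
Step 3: the window is 25–40 days after 2002-05-17 (when on-site notice is posted), so 2002-06-11 through 2002-06-26; done 2002-06-13, which is between those dates.
Step 4: 148 days after 2002-03-12 (when the application is submitted) is 2002-08-07; done 2002-08-05 — timely.
Step 5: the window is 7–20 days after 2002-08-20 (end of the 15-day objection period, which began when the environmental checklist is filed on 2002-08-05), so 2002-08-27 through 2002-09-09; done 2002-08-28 — within the window.
Step 6: 40 days after 2002-08-28 (when newspaper notice is published) is 2002-10-07; done 2002-10-04 — timely.
Step 7: the window is 19–39 days after 2002-11-05 (end of the 32-day response period, which began when the traffic study is submitted on 2002-10-04), so 2002-11-24 through 2002-12-14; done 2002-12-13 — within the window.

Yes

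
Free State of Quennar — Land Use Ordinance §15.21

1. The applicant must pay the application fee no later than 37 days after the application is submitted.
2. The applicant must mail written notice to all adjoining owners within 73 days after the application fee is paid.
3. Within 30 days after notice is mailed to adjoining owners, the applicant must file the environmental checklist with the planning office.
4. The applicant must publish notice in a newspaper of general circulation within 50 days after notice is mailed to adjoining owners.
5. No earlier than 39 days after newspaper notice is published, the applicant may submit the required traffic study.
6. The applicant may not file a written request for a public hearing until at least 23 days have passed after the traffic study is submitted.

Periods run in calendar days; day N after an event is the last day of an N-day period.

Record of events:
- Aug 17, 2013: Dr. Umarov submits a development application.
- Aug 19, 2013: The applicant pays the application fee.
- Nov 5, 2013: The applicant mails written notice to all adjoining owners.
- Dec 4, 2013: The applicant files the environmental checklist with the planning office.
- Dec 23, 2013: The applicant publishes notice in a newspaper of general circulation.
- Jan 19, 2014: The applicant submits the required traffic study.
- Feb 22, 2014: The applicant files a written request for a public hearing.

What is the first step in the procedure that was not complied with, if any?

Step 1 — counting 37 days from Aug 17, 2013 (when the application is submitted) gives a deadline of Sep 23, 2013; done Aug 19, 2013 — timely.
Step 2 — counting 73 days from Aug 19, 2013 (when the application fee is paid) gives a deadline of Oct 31, 2013; done Nov 5, 2013 — 5 days late.
That is the first point of non-compliance.

Step 2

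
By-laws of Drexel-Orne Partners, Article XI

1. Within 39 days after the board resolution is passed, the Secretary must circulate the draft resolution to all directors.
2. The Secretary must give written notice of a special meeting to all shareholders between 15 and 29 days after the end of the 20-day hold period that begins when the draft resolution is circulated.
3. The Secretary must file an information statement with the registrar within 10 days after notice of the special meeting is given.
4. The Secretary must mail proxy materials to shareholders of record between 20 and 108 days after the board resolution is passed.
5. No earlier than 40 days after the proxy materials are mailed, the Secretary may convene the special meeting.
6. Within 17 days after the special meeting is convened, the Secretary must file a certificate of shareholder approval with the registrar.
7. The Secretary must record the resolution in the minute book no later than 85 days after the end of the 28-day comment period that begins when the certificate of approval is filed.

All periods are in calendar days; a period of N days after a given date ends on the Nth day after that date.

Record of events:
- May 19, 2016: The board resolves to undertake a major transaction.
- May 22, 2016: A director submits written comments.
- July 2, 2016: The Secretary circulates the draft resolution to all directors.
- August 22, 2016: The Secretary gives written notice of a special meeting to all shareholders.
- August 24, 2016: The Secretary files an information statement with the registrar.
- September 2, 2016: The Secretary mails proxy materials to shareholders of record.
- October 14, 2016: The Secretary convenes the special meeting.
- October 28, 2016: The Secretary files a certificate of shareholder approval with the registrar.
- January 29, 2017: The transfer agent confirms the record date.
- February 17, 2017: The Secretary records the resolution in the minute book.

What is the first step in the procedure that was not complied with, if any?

Step 1: 39 days after May 19, 2016 (when the board resolution is passed) is June 27, 2016; not done until July 2, 2016, 5 days after the deadline.
No need to go further; step 1 was not satisfied.

Step 1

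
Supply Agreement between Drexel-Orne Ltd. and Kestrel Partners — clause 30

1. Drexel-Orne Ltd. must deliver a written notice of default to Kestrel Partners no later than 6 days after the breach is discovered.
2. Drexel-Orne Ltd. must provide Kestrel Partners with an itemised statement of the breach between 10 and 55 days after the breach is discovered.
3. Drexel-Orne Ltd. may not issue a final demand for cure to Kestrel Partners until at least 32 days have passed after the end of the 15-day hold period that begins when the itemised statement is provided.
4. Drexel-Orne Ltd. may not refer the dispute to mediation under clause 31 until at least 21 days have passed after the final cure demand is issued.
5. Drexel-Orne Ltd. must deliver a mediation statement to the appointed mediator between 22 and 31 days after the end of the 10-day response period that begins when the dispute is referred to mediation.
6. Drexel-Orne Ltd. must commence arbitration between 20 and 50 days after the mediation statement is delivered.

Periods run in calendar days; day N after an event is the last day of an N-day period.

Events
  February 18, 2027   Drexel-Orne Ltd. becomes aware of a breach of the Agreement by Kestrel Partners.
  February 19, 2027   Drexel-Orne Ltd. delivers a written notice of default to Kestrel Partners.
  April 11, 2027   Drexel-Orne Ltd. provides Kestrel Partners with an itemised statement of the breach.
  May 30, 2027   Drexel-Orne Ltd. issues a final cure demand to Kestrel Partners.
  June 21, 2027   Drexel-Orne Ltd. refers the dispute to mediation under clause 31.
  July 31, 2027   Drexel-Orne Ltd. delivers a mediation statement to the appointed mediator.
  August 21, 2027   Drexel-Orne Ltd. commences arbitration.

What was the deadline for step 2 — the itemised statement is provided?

Step 2 runs from February 18, 2027, when the breach is discovered. The window is 10–55 days after February 18, 2027; it closes on April 14, 2027.

April 14, 2027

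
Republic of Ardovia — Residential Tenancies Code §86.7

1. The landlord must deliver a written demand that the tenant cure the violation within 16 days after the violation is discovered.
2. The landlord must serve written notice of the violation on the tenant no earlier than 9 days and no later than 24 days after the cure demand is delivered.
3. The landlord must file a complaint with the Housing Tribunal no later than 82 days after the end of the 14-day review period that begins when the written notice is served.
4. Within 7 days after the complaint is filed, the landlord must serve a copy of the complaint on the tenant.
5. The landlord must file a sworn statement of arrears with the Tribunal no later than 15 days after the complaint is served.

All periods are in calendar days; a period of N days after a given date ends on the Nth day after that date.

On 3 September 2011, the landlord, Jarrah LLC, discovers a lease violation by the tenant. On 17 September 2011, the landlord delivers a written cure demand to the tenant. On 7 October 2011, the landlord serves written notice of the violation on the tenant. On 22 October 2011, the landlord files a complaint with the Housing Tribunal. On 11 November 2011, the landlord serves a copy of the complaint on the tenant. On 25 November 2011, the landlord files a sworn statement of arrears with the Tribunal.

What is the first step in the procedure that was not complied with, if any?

Step 1: 16 days after 3 September 2011 (when the violation is discovered) is 19 September 2011; 17 September 2011 is within that limit.
Step 2: the window is 9–24 days after 17 September 2011 (when the cure demand is delivered), so 26 September 2011 through 11 October 2011; done 7 October 2011 — within the window.
Step 3: 82 days after 21 October 2011 (end of the 14-day review period, which began when the written notice is served on 7 October 2011) is 11 January 2012; 22 October 2011 is within that limit.
Step 4: 7 days after 22 October 2011 (when the complaint is filed) is 29 October 2011; 11 November 2011 misses that deadline by 13 days.
The procedure was therefore not followed at step 4.

Step 4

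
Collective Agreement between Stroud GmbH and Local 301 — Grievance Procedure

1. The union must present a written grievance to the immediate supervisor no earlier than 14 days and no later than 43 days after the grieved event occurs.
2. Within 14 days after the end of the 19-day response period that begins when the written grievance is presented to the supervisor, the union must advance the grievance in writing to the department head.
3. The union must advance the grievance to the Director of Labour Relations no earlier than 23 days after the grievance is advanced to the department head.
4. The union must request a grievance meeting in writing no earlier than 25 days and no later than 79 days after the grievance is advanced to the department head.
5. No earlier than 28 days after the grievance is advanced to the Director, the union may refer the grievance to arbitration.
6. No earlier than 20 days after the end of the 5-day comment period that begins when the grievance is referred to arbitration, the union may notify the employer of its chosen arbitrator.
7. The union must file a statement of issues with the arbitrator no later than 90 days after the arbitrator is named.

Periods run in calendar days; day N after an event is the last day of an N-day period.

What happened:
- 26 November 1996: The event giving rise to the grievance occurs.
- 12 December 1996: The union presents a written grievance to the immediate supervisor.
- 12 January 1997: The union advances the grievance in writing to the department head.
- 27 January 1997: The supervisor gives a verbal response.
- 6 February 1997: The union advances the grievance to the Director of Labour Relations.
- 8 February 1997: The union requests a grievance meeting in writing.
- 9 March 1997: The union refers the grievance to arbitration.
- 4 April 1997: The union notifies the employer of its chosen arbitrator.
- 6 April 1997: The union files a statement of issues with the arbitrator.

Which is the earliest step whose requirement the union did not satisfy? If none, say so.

Step 1: the window is 14–43 days after 26 November 1996 (when the grieved event occurs), so 10 December 1996 through 8 January 1997; 12 December 1996 falls inside that range.
Step 2: 14 days after 31 December 1996 (end of the 19-day response period, which began when the written grievance is presented to the supervisor on 12 December 1996) is 14 January 1997; 12 January 1997 is within that limit.
Step 3: the earliest permitted date is 23 days after 12 January 1997 (when the grievance is advanced to the department head), i.e. 4 February 1997; done 6 February 1997 — permitted.
Step 4: the window is 25–79 days after 12 January 1997 (when the grievance is advanced to the department head), so 6 February 1997 through 1 April 1997; done 8 February 1997, which is between those dates.
Step 5: the earliest permitted date is 28 days after 6 February 1997 (when the grievance is advanced to the Director), i.e. 6 March 1997; done 9 March 1997 — permitted.
Step 6: the earliest permitted date is 20 days after 14 March 1997 (end of the 5-day comment period, which began when the grievance is referred to arbitration on 9 March 1997), i.e. 3 April 1997; done 4 April 1997, after the minimum wait.
Step 7: 90 days after 4 April 1997 (when the arbitrator is named) is 3 July 1997; 6 April 1997 is within that limit.

None — every step was satisfied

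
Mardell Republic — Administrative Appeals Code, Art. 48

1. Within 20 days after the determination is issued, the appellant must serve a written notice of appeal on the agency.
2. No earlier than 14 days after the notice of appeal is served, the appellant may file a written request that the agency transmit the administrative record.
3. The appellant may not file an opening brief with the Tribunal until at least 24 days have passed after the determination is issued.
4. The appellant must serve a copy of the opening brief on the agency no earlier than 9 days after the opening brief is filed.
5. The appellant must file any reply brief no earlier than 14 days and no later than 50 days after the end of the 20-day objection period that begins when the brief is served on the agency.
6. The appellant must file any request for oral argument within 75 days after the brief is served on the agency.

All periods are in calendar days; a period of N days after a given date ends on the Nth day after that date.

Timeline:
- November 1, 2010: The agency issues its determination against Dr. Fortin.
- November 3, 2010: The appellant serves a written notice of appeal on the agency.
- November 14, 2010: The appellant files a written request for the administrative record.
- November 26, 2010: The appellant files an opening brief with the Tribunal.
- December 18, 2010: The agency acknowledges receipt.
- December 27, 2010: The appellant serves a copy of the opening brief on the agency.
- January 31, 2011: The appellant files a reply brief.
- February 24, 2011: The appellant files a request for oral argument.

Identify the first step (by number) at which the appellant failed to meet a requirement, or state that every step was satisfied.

Step 2

Step 1: 20 days after November 1, 2010 (when the determination is issued) is November 21, 2010; November 3, 2010 is within that limit.
Step 2: the earliest permitted date is 14 days after November 3, 2010 (when the notice of appeal is served), i.e. November 17, 2010; done November 14, 2010 — 3 days too early.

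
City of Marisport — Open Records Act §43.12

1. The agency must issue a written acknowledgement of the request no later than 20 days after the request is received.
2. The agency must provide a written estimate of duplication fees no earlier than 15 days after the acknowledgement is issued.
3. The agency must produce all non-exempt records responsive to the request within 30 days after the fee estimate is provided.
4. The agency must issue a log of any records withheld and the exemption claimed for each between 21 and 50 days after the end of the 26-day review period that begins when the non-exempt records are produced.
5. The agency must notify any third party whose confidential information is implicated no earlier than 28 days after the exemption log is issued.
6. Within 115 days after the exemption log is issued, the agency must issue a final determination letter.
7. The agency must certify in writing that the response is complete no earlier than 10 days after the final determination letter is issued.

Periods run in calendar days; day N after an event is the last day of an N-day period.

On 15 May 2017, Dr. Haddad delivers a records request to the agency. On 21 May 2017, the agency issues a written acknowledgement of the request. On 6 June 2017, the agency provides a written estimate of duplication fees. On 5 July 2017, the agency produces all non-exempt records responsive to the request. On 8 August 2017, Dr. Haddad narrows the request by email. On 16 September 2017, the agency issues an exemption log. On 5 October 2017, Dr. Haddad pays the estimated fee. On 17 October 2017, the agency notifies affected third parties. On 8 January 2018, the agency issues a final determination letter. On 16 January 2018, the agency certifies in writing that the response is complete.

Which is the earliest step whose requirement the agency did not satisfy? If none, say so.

Step 7

(1) due by 15 May 2017 + 20 days = 4 June 2017; done 21 May 2017 — timely.
(2) permitted from 21 May 2017 + 15 days = 5 June 2017 onward; 6 June 2017 is on or after that date.
(3) due by 6 June 2017 + 30 days = 6 July 2017; 5 July 2017 is within that limit.
(4) the permitted window runs from 31 July 2017 + 21 = 21 August 2017 to 31 July 2017 + 50 = 19 September 2017; done 16 September 2017, which is between those dates.
(5) permitted from 16 September 2017 + 28 days = 14 October 2017 onward; 17 October 2017 is on or after that date.
(6) due by 16 September 2017 + 115 days = 9 January 2018; done 8 January 2018 — timely.
(7) permitted from 8 January 2018 + 10 days = 18 January 2018 onward; acted on 16 January 2018, 2 days prematurely.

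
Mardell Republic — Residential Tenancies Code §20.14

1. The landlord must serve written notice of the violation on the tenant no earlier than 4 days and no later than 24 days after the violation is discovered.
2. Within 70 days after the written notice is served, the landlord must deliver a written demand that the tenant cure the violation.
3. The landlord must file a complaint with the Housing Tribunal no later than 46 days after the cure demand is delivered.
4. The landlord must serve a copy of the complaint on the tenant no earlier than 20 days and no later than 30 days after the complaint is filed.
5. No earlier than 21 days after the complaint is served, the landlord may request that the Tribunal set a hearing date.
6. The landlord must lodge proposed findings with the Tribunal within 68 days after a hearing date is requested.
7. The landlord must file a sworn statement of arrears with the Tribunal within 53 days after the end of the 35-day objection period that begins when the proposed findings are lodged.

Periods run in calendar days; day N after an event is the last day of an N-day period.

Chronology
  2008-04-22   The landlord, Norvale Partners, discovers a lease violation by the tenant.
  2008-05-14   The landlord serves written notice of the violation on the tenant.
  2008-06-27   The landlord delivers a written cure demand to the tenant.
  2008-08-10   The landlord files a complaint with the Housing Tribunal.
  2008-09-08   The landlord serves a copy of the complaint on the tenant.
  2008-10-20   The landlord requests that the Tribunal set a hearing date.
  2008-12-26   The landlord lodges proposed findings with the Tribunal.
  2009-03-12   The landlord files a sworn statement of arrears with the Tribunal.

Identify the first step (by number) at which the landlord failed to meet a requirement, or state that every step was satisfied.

(1) the permitted window runs from 2008-04-22 + 4 = 2008-04-26 to 2008-04-22 + 24 = 2008-05-16; 2008-05-14 falls inside that range.
(2) due by 2008-05-14 + 70 days = 2008-07-23; 2008-06-27 is within that limit.
(3) due by 2008-06-27 + 46 days = 2008-08-12; 2008-08-10 is within that limit.
(4) the permitted window runs from 2008-08-10 + 20 = 2008-08-30 to 2008-08-10 + 30 = 2008-09-09; done 2008-09-08, which is between those dates.
(5) permitted from 2008-09-08 + 21 days = 2008-09-29 onward; done 2008-10-20, after the minimum wait.
(6) due by 2008-10-20 + 68 days = 2008-12-27; done 2008-12-26 — timely.
(7) due by 2009-01-30 + 53 days = 2009-03-24; 2009-03-12 is within that limit.

None — every step was satisfied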